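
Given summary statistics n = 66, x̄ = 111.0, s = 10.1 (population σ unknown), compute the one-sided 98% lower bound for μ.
μ ≥ 108.39

Lower bound (one-sided):
t* = 2.096 (one-sided for 98%)
Lower bound = x̄ - t* · s/√n = 111.0 - 2.096 · 10.1/√66 = 108.39

We are 98% confident that μ ≥ 108.39.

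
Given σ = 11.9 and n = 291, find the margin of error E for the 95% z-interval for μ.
Margin of error = 1.37

Margin of error = z* · σ/√n
= 1.960 · 11.9/√291
= 1.960 · 11.9/17.0587
= 1.37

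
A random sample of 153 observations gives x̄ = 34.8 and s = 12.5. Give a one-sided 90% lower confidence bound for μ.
μ ≥ 33.50

Lower bound (one-sided):
t* = 1.287 (one-sided for 90%)
Lower bound = x̄ - t* · s/√n = 34.8 - 1.287 · 12.5/√153 = 33.50

We are 90% confident that μ ≥ 33.50.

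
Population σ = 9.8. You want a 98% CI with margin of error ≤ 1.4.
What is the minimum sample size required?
n ≥ 266

For margin E ≤ 1.4:
n ≥ (z* · σ / E)²
n ≥ (2.326 · 9.8 / 1.4)²
n ≥ 265.10

Minimum n = 266 (rounding up)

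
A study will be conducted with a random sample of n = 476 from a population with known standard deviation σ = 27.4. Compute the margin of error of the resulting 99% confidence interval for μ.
Margin of error = 3.24

Margin of error = z* · σ/√n
= 2.576 · 27.4/√476
= 2.576 · 27.4/21.8174
= 3.24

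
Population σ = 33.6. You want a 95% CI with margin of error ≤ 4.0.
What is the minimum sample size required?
n ≥ 272

For margin E ≤ 4.0:
n ≥ (z* · σ / E)²
n ≥ (1.960 · 33.6 / 4.0)²
n ≥ 271.06

Minimum n = 272 (rounding up)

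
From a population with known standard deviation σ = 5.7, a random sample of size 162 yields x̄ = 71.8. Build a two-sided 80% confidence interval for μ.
(71.23, 72.37)

z-interval (σ known):
z* = 1.282 for 80% confidence

Margin of error = z* · σ/√n = 1.282 · 5.7/√162 = 0.57

CI: (71.8 - 0.57, 71.8 + 0.57) = (71.23, 72.37)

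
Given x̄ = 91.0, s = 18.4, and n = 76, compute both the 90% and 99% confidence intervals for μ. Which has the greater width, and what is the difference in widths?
99% CI is wider by 4.13

df = 75
90% CI: t* = 1.665, (87.49, 94.51), width = 2 · t* · s/√n = 7.03
99% CI: t* = 2.643, (85.42, 96.58), width = 2 · t* · s/√n = 11.16

The 99% CI is wider by 11.16 - 7.03 = 4.13.
Higher confidence requires a wider interval.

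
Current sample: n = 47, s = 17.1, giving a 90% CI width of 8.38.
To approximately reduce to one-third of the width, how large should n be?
n ≈ 423

CI width ∝ 1/√n
To reduce width by factor 3, need √n to grow by 3 → need 3² = 9 times as many samples.

Current: n = 47, width = 8.38
New: n = 423, width ≈ 2.74

Width reduced by factor of 8.38/2.74 = 3.06.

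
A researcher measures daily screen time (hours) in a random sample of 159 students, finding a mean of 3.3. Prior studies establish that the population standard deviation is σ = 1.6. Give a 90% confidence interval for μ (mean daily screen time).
(3.09, 3.51)

z-interval (σ known):
z* = 1.645 for 90% confidence

Margin of error = z* · σ/√n = 1.645 · 1.6/√159 = 0.21

CI: (3.3 - 0.21, 3.3 + 0.21) = (3.09, 3.51)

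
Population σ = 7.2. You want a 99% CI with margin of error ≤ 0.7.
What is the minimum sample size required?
n ≥ 703

For margin E ≤ 0.7:
n ≥ (z* · σ / E)²
n ≥ (2.576 · 7.2 / 0.7)²
n ≥ 702.04

Minimum n = 703 (rounding up)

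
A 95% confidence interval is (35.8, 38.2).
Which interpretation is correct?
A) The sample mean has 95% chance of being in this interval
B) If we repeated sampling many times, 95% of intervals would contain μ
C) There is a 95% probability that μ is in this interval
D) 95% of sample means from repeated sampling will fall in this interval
B

A) Wrong — x̄ is observed and sits in the interval by construction.
B) Correct — this is the frequentist long-run coverage interpretation.
C) Wrong — μ is fixed; the randomness lives in the interval, not in μ.
D) Wrong — coverage applies to intervals containing μ, not to future x̄ values.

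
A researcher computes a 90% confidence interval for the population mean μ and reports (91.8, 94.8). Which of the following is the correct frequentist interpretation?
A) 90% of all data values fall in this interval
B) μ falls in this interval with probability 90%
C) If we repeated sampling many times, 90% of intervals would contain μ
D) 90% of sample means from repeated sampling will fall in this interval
C

A) Wrong — a CI is about the parameter μ, not individual data values.
B) Wrong — μ is fixed; the randomness lives in the interval, not in μ.
C) Correct — this is the frequentist long-run coverage interpretation.
D) Wrong — coverage applies to intervals containing μ, not to future x̄ values.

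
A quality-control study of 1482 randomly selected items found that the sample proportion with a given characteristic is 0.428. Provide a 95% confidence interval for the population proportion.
(0.403, 0.453)

Proportion CI:
SE = √(p̂(1-p̂)/n) = √(0.428 · 0.572 / 1482) = 0.01285

z* = 1.960
Margin = z* · SE = 1.960 · 0.01285 = 0.0252

CI: 0.428 ± 0.0252 = (0.403, 0.453)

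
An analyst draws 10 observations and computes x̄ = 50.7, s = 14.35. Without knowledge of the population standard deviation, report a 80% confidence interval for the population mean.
(44.42, 56.98)

t-interval (σ unknown):
df = n - 1 = 9
t* = 1.383 for 80% confidence

Margin of error = t* · s/√n = 1.383 · 14.35/√10 = 6.28

CI: (44.42, 56.98)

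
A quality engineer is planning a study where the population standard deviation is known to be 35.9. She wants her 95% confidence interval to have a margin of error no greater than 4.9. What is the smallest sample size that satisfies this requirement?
n ≥ 207

For margin E ≤ 4.9:
n ≥ (z* · σ / E)²
n ≥ (1.960 · 35.9 / 4.9)²
n ≥ 206.21

Minimum n = 207 (rounding up)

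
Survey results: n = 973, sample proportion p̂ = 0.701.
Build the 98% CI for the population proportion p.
(0.667, 0.735)

Proportion CI:
SE = √(p̂(1-p̂)/n) = √(0.701 · 0.299 / 973) = 0.01468

z* = 2.326
Margin = z* · SE = 2.326 · 0.01468 = 0.0341

CI: 0.701 ± 0.0341 = (0.667, 0.735)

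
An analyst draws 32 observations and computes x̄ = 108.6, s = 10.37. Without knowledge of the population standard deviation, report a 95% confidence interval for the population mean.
(104.86, 112.34)

t-interval (σ unknown):
df = n - 1 = 31
t* = 2.040 for 95% confidence

Margin of error = t* · s/√n = 2.040 · 10.37/√32 = 3.74

CI: (104.86, 112.34)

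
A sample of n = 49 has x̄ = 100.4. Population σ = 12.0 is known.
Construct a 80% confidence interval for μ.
(98.20, 102.60)

z-interval (σ known):
z* = 1.282 for 80% confidence

Margin of error = z* · σ/√n = 1.282 · 12.0/√49 = 2.20

CI: (100.4 - 2.20, 100.4 + 2.20) = (98.20, 102.60)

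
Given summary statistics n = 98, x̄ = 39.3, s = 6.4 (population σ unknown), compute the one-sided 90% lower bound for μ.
μ ≥ 38.47

Lower bound (one-sided):
t* = 1.290 (one-sided for 90%)
Lower bound = x̄ - t* · s/√n = 39.3 - 1.290 · 6.4/√98 = 38.47

We are 90% confident that μ ≥ 38.47.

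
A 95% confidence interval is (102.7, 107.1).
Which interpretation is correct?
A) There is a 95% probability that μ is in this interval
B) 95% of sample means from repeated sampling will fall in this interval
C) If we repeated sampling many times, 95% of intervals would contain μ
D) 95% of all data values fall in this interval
C

A) Wrong — μ is fixed; the randomness lives in the interval, not in μ.
B) Wrong — coverage applies to intervals containing μ, not to future x̄ values.
C) Correct — this is the frequentist long-run coverage interpretation.
D) Wrong — a CI is about the parameter μ, not individual data values.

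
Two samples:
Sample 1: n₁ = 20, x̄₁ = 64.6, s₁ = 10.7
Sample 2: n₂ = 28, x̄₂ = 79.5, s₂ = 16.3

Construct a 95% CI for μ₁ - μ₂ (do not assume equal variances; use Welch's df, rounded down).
(-22.76, -7.04)

Difference: x̄₁ - x̄₂ = -14.90
SE = √(s₁²/n₁ + s₂²/n₂) = √(10.7²/20 + 16.3²/28) = 3.9004
df = 45.74 → 45 (Welch–Satterthwaite, rounded down)
t* = 2.014

CI: -14.90 ± 2.014 · 3.9004 = -14.90 ± 7.86 = (-22.76, -7.04)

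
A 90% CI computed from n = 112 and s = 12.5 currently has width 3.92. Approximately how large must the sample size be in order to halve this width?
n ≈ 448

CI width ∝ 1/√n
To reduce width by factor 2, need √n to grow by 2 → need 2² = 4 times as many samples.

Current: n = 112, width = 3.92
New: n = 448, width ≈ 1.95

Width reduced by factor of 3.92/1.95 = 2.01.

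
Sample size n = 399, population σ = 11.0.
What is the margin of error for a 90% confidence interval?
Margin of error = 0.91

Margin of error = z* · σ/√n
= 1.645 · 11.0/√399
= 1.645 · 11.0/19.9750
= 0.91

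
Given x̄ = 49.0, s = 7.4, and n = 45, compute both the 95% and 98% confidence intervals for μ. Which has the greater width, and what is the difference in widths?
98% CI is wider by 0.88

df = 44
95% CI: t* = 2.015, (46.78, 51.22), width = 2 · t* · s/√n = 4.45
98% CI: t* = 2.414, (46.34, 51.66), width = 2 · t* · s/√n = 5.33

The 98% CI is wider by 5.33 - 4.45 = 0.88.
Higher confidence requires a wider interval.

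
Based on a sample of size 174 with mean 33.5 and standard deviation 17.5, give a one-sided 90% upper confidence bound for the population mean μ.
μ ≤ 35.21

Upper bound (one-sided):
t* = 1.286 (one-sided for 90%)
Upper bound = x̄ + t* · s/√n = 33.5 + 1.286 · 17.5/√174 = 35.21

We are 90% confident that μ ≤ 35.21.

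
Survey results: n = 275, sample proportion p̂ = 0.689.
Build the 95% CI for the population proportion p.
(0.634, 0.744)

Proportion CI:
SE = √(p̂(1-p̂)/n) = √(0.689 · 0.311 / 275) = 0.02791

z* = 1.960
Margin = z* · SE = 1.960 · 0.02791 = 0.0547

CI: 0.689 ± 0.0547 = (0.634, 0.744)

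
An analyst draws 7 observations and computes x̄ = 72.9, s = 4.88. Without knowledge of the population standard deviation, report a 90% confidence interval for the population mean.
(69.32, 76.48)

t-interval (σ unknown):
df = n - 1 = 6
t* = 1.943 for 90% confidence

Margin of error = t* · s/√n = 1.943 · 4.88/√7 = 3.58

CI: (69.32, 76.48)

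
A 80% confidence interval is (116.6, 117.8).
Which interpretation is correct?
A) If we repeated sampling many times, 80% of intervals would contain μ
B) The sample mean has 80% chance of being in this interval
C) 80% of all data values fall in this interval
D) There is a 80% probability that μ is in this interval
A

A) Correct — this is the frequentist long-run coverage interpretation.
B) Wrong — x̄ is observed and sits in the interval by construction.
C) Wrong — a CI is about the parameter μ, not individual data values.
D) Wrong — μ is fixed; the randomness lives in the interval, not in μ.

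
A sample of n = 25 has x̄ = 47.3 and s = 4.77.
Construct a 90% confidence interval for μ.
(45.67, 48.93)

t-interval (σ unknown):
df = n - 1 = 24
t* = 1.711 for 90% confidence

Margin of error = t* · s/√n = 1.711 · 4.77/√25 = 1.63

CI: (45.67, 48.93)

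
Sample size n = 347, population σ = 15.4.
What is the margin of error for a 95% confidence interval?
Margin of error = 1.62

Margin of error = z* · σ/√n
= 1.960 · 15.4/√347
= 1.960 · 15.4/18.6279
= 1.62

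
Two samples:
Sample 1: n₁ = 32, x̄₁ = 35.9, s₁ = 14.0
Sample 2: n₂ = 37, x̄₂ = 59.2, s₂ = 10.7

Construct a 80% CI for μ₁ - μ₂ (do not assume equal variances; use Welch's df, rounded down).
(-27.24, -19.36)

Difference: x̄₁ - x̄₂ = -23.30
SE = √(s₁²/n₁ + s₂²/n₂) = √(14.0²/32 + 10.7²/37) = 3.0363
df = 57.58 → 57 (Welch–Satterthwaite, rounded down)
t* = 1.297

CI: -23.30 ± 1.297 · 3.0363 = -23.30 ± 3.94 = (-27.24, -19.36)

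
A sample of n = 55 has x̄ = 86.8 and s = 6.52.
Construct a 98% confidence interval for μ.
(84.69, 88.91)

t-interval (σ unknown):
df = n - 1 = 54
t* = 2.397 for 98% confidence

Margin of error = t* · s/√n = 2.397 · 6.52/√55 = 2.11

CI: (84.69, 88.91)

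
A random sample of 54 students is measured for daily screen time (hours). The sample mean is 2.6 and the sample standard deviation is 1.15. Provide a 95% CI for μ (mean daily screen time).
(2.29, 2.91)

t-interval (σ unknown):
df = n - 1 = 53
t* = 2.006 for 95% confidence

Margin of error = t* · s/√n = 2.006 · 1.15/√54 = 0.31

CI: (2.29, 2.91)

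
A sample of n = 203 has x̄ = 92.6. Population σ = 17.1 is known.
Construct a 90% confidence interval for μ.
(90.63, 94.57)

z-interval (σ known):
z* = 1.645 for 90% confidence

Margin of error = z* · σ/√n = 1.645 · 17.1/√203 = 1.97

CI: (92.6 - 1.97, 92.6 + 1.97) = (90.63, 94.57)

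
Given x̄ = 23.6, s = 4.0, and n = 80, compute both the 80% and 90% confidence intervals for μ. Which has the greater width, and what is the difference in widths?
90% CI is wider by 0.33

df = 79
80% CI: t* = 1.292, (23.02, 24.18), width = 2 · t* · s/√n = 1.16
90% CI: t* = 1.664, (22.86, 24.34), width = 2 · t* · s/√n = 1.49

The 90% CI is wider by 1.49 - 1.16 = 0.33.
Higher confidence requires a wider interval.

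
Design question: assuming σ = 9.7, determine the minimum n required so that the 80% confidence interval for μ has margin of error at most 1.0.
n ≥ 155

For margin E ≤ 1.0:
n ≥ (z* · σ / E)²
n ≥ (1.282 · 9.7 / 1.0)²
n ≥ 154.64

Minimum n = 155 (rounding up)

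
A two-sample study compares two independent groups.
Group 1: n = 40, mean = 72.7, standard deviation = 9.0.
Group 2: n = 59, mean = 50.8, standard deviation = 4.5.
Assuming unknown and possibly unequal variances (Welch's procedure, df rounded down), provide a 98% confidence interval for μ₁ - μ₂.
(18.21, 25.59)

Difference: x̄₁ - x̄₂ = 21.90
SE = √(s₁²/n₁ + s₂²/n₂) = √(9.0²/40 + 4.5²/59) = 1.5389
df = 52.33 → 52 (Welch–Satterthwaite, rounded down)
t* = 2.400

CI: 21.90 ± 2.400 · 1.5389 = 21.90 ± 3.69 = (18.21, 25.59)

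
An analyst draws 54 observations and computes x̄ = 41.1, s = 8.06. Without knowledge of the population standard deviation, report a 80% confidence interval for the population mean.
(39.68, 42.52)

t-interval (σ unknown):
df = n - 1 = 53
t* = 1.298 for 80% confidence

Margin of error = t* · s/√n = 1.298 · 8.06/√54 = 1.42

CI: (39.68, 42.52)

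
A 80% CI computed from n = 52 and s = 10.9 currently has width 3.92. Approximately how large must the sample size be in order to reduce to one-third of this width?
n ≈ 468

CI width ∝ 1/√n
To reduce width by factor 3, need √n to grow by 3 → need 3² = 9 times as many samples.

Current: n = 52, width = 3.92
New: n = 468, width ≈ 1.29

Width reduced by factor of 3.92/1.29 = 3.04.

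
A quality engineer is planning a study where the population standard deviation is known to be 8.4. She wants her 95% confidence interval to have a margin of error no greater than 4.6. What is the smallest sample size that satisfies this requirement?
n ≥ 13

For margin E ≤ 4.6:
n ≥ (z* · σ / E)²
n ≥ (1.960 · 8.4 / 4.6)²
n ≥ 12.81

Minimum n = 13 (rounding up)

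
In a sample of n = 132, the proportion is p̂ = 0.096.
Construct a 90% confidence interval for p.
(0.054, 0.138)

Proportion CI:
SE = √(p̂(1-p̂)/n) = √(0.096 · 0.904 / 132) = 0.02564

z* = 1.645
Margin = z* · SE = 1.645 · 0.02564 = 0.0422

CI: 0.096 ± 0.0422 = (0.054, 0.138)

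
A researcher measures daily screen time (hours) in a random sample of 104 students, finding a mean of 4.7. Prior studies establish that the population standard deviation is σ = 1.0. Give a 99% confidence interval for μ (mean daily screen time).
(4.45, 4.95)

z-interval (σ known):
z* = 2.576 for 99% confidence

Margin of error = z* · σ/√n = 2.576 · 1.0/√104 = 0.25

CI: (4.7 - 0.25, 4.7 + 0.25) = (4.45, 4.95)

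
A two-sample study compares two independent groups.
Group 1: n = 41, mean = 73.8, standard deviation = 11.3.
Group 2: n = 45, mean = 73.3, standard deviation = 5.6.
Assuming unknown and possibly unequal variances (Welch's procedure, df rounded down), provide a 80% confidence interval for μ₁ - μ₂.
(-2.03, 3.03)

Difference: x̄₁ - x̄₂ = 0.50
SE = √(s₁²/n₁ + s₂²/n₂) = √(11.3²/41 + 5.6²/45) = 1.9522
df = 57.30 → 57 (Welch–Satterthwaite, rounded down)
t* = 1.297

CI: 0.50 ± 1.297 · 1.9522 = 0.50 ± 2.53 = (-2.03, 3.03)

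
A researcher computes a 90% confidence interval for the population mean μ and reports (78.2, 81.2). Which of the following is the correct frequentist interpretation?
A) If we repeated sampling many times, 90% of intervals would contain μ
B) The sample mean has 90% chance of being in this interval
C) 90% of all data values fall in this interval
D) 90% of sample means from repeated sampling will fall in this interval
A

A) Correct — this is the frequentist long-run coverage interpretation.
B) Wrong — x̄ is observed and sits in the interval by construction.
C) Wrong — a CI is about the parameter μ, not individual data values.
D) Wrong — coverage applies to intervals containing μ, not to future x̄ values.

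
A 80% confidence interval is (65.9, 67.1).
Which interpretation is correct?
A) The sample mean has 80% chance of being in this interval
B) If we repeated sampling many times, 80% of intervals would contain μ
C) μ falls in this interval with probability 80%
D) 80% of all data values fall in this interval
B

A) Wrong — x̄ is observed and sits in the interval by construction.
B) Correct — this is the frequentist long-run coverage interpretation.
C) Wrong — μ is fixed; the randomness lives in the interval, not in μ.
D) Wrong — a CI is about the parameter μ, not individual data values.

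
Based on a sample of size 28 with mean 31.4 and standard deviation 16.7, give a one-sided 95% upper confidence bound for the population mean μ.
μ ≤ 36.77

Upper bound (one-sided):
t* = 1.703 (one-sided for 95%)
Upper bound = x̄ + t* · s/√n = 31.4 + 1.703 · 16.7/√28 = 36.77

We are 95% confident that μ ≤ 36.77.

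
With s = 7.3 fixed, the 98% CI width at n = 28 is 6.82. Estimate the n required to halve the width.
n ≈ 112

CI width ∝ 1/√n
To reduce width by factor 2, need √n to grow by 2 → need 2² = 4 times as many samples.

Current: n = 28, width = 6.82
New: n = 112, width ≈ 3.26

Width reduced by factor of 6.82/3.26 = 2.09.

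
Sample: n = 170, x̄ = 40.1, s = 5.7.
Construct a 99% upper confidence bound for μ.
μ ≤ 41.13

Upper bound (one-sided):
t* = 2.349 (one-sided for 99%)
Upper bound = x̄ + t* · s/√n = 40.1 + 2.349 · 5.7/√170 = 41.13

We are 99% confident that μ ≤ 41.13.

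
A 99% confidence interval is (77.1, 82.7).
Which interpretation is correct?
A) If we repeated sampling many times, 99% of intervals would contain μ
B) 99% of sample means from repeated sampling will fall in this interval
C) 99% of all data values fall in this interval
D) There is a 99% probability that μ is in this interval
A

A) Correct — this is the frequentist long-run coverage interpretation.
B) Wrong — coverage applies to intervals containing μ, not to future x̄ values.
C) Wrong — a CI is about the parameter μ, not individual data values.
D) Wrong — μ is fixed; the randomness lives in the interval, not in μ.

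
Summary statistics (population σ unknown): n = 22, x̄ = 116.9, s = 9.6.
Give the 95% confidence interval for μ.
(112.64, 121.16)

t-interval (σ unknown):
df = n - 1 = 21
t* = 2.080 for 95% confidence

Margin of error = t* · s/√n = 2.080 · 9.6/√22 = 4.26

CI: (112.64, 121.16)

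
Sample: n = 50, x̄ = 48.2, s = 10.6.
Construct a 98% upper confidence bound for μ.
μ ≤ 51.36

Upper bound (one-sided):
t* = 2.110 (one-sided for 98%)
Upper bound = x̄ + t* · s/√n = 48.2 + 2.110 · 10.6/√50 = 51.36

We are 98% confident that μ ≤ 51.36.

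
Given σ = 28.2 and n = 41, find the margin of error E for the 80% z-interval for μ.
Margin of error = 5.65

Margin of error = z* · σ/√n
= 1.282 · 28.2/√41
= 1.282 · 28.2/6.4031
= 5.65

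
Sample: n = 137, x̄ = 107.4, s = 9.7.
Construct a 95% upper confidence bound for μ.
μ ≤ 108.77

Upper bound (one-sided):
t* = 1.656 (one-sided for 95%)
Upper bound = x̄ + t* · s/√n = 107.4 + 1.656 · 9.7/√137 = 108.77

We are 95% confident that μ ≤ 108.77.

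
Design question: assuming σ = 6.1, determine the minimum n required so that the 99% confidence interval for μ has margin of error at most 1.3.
n ≥ 147

For margin E ≤ 1.3:
n ≥ (z* · σ / E)²
n ≥ (2.576 · 6.1 / 1.3)²
n ≥ 146.10

Minimum n = 147 (rounding up)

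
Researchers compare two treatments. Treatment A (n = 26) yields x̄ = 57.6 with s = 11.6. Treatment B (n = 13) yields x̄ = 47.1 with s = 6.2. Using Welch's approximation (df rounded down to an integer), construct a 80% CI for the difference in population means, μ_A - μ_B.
(6.78, 14.22)

Difference: x̄₁ - x̄₂ = 10.50
SE = √(s₁²/n₁ + s₂²/n₂) = √(11.6²/26 + 6.2²/13) = 2.8517
df = 36.74 → 36 (Welch–Satterthwaite, rounded down)
t* = 1.306

CI: 10.50 ± 1.306 · 2.8517 = 10.50 ± 3.72 = (6.78, 14.22)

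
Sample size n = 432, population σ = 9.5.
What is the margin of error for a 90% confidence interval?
Margin of error = 0.75

Margin of error = z* · σ/√n
= 1.645 · 9.5/√432
= 1.645 · 9.5/20.7846
= 0.75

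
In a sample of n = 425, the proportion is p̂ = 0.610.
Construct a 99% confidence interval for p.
(0.549, 0.671)

Proportion CI:
SE = √(p̂(1-p̂)/n) = √(0.610 · 0.390 / 425) = 0.02366

z* = 2.576
Margin = z* · SE = 2.576 · 0.02366 = 0.0609

CI: 0.610 ± 0.0609 = (0.549, 0.671)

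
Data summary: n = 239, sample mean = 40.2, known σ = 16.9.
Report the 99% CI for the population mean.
(37.38, 43.02)

z-interval (σ known):
z* = 2.576 for 99% confidence

Margin of error = z* · σ/√n = 2.576 · 16.9/√239 = 2.82

CI: (40.2 - 2.82, 40.2 + 2.82) = (37.38, 43.02)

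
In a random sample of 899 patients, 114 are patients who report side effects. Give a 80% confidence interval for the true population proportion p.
(0.113, 0.141)

Proportion CI:
p̂ = 114/899 = 0.12681
SE = √(p̂(1-p̂)/n) = √(0.12681 · 0.87319 / 899) = 0.01110

z* = 1.282
Margin = z* · SE = 1.282 · 0.01110 = 0.0142

CI: 0.12681 ± 0.0142 = (0.113, 0.141)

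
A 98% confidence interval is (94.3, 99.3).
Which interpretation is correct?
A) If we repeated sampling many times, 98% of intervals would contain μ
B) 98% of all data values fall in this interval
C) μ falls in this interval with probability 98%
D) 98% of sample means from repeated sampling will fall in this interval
A

A) Correct — this is the frequentist long-run coverage interpretation.
B) Wrong — a CI is about the parameter μ, not individual data values.
C) Wrong — μ is fixed; the randomness lives in the interval, not in μ.
D) Wrong — coverage applies to intervals containing μ, not to future x̄ values.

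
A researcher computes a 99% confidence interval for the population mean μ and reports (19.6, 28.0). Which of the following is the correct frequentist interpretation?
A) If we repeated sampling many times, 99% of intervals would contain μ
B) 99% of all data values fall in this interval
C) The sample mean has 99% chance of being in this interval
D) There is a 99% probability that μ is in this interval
A

A) Correct — this is the frequentist long-run coverage interpretation.
B) Wrong — a CI is about the parameter μ, not individual data values.
C) Wrong — x̄ is observed and sits in the interval by construction.
D) Wrong — μ is fixed; the randomness lives in the interval, not in μ.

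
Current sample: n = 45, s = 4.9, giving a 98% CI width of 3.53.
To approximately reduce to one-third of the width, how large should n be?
n ≈ 405

CI width ∝ 1/√n
To reduce width by factor 3, need √n to grow by 3 → need 3² = 9 times as many samples.

Current: n = 45, width = 3.53
New: n = 405, width ≈ 1.14

Width reduced by factor of 3.53/1.14 = 3.10.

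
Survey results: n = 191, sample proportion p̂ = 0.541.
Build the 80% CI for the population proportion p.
(0.495, 0.587)

Proportion CI:
SE = √(p̂(1-p̂)/n) = √(0.541 · 0.459 / 191) = 0.03606

z* = 1.282
Margin = z* · SE = 1.282 · 0.03606 = 0.0462

CI: 0.541 ± 0.0462 = (0.495, 0.587)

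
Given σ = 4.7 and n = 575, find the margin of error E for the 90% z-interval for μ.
Margin of error = 0.32

Margin of error = z* · σ/√n
= 1.645 · 4.7/√575
= 1.645 · 4.7/23.9792
= 0.32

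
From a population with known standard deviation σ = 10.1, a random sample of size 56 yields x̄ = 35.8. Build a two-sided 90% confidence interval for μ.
(33.58, 38.02)

z-interval (σ known):
z* = 1.645 for 90% confidence

Margin of error = z* · σ/√n = 1.645 · 10.1/√56 = 2.22

CI: (35.8 - 2.22, 35.8 + 2.22) = (33.58, 38.02)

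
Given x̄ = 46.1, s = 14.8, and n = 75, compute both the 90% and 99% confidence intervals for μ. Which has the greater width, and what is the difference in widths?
99% CI is wider by 3.35

df = 74
90% CI: t* = 1.666, (43.25, 48.95), width = 2 · t* · s/√n = 5.69
99% CI: t* = 2.644, (41.58, 50.62), width = 2 · t* · s/√n = 9.04

The 99% CI is wider by 9.04 - 5.69 = 3.35.
Higher confidence requires a wider interval.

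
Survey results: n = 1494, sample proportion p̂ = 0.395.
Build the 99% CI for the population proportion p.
(0.362, 0.428)

Proportion CI:
SE = √(p̂(1-p̂)/n) = √(0.395 · 0.605 / 1494) = 0.01265

z* = 2.576
Margin = z* · SE = 2.576 · 0.01265 = 0.0326

CI: 0.395 ± 0.0326 = (0.362, 0.428)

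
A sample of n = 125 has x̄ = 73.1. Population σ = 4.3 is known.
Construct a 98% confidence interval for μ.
(72.21, 73.99)

z-interval (σ known):
z* = 2.326 for 98% confidence

Margin of error = z* · σ/√n = 2.326 · 4.3/√125 = 0.89

CI: (73.1 - 0.89, 73.1 + 0.89) = (72.21, 73.99)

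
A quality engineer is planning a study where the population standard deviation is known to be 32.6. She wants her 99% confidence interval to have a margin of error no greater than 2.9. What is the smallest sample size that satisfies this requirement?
n ≥ 839

For margin E ≤ 2.9:
n ≥ (z* · σ / E)²
n ≥ (2.576 · 32.6 / 2.9)²
n ≥ 838.55

Minimum n = 839 (rounding up)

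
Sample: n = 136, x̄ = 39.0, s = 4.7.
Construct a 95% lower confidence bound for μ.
μ ≥ 38.33

Lower bound (one-sided):
t* = 1.656 (one-sided for 95%)
Lower bound = x̄ - t* · s/√n = 39.0 - 1.656 · 4.7/√136 = 38.33

We are 95% confident that μ ≥ 38.33.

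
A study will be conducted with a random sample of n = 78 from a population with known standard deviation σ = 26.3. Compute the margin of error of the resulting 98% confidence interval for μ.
Margin of error = 6.93

Margin of error = z* · σ/√n
= 2.326 · 26.3/√78
= 2.326 · 26.3/8.8318
= 6.93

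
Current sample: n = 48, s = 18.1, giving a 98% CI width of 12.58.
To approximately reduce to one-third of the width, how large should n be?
n ≈ 432

CI width ∝ 1/√n
To reduce width by factor 3, need √n to grow by 3 → need 3² = 9 times as many samples.

Current: n = 48, width = 12.58
New: n = 432, width ≈ 4.07

Width reduced by factor of 12.58/4.07 = 3.09.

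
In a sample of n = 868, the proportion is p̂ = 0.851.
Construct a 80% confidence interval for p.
(0.836, 0.866)

Proportion CI:
SE = √(p̂(1-p̂)/n) = √(0.851 · 0.149 / 868) = 0.01209

z* = 1.282
Margin = z* · SE = 1.282 · 0.01209 = 0.0155

CI: 0.851 ± 0.0155 = (0.836, 0.866)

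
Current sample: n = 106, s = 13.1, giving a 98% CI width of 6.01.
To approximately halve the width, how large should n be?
n ≈ 424

CI width ∝ 1/√n
To reduce width by factor 2, need √n to grow by 2 → need 2² = 4 times as many samples.

Current: n = 106, width = 6.01
New: n = 424, width ≈ 2.97

Width reduced by factor of 6.01/2.97 = 2.02.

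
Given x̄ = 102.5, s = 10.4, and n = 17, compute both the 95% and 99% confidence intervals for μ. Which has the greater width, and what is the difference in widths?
99% CI is wider by 4.05

df = 16
95% CI: t* = 2.120, (97.15, 107.85), width = 2 · t* · s/√n = 10.69
99% CI: t* = 2.921, (95.13, 109.87), width = 2 · t* · s/√n = 14.74

The 99% CI is wider by 14.74 - 10.69 = 4.05.
Higher confidence requires a wider interval.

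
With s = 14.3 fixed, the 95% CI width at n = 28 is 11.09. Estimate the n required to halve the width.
n ≈ 112

CI width ∝ 1/√n
To reduce width by factor 2, need √n to grow by 2 → need 2² = 4 times as many samples.

Current: n = 28, width = 11.09
New: n = 112, width ≈ 5.36

Width reduced by factor of 11.09/5.36 = 2.07.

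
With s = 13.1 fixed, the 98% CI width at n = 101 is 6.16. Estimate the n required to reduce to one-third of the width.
n ≈ 909

CI width ∝ 1/√n
To reduce width by factor 3, need √n to grow by 3 → need 3² = 9 times as many samples.

Current: n = 101, width = 6.16
New: n = 909, width ≈ 2.02

Width reduced by factor of 6.16/2.02 = 3.05.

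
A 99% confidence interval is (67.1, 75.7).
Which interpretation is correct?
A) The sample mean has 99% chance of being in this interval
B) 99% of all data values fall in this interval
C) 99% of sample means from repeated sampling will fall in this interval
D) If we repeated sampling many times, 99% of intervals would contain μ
D

A) Wrong — x̄ is observed and sits in the interval by construction.
B) Wrong — a CI is about the parameter μ, not individual data values.
C) Wrong — coverage applies to intervals containing μ, not to future x̄ values.
D) Correct — this is the frequentist long-run coverage interpretation.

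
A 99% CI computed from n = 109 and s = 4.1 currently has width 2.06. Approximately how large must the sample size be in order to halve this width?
n ≈ 436

CI width ∝ 1/√n
To reduce width by factor 2, need √n to grow by 2 → need 2² = 4 times as many samples.

Current: n = 109, width = 2.06
New: n = 436, width ≈ 1.02

Width reduced by factor of 2.06/1.02 = 2.02.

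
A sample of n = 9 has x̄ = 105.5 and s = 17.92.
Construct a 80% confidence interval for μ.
(97.16, 113.84)

t-interval (σ unknown):
df = n - 1 = 8
t* = 1.397 for 80% confidence

Margin of error = t* · s/√n = 1.397 · 17.92/√9 = 8.34

CI: (97.16, 113.84)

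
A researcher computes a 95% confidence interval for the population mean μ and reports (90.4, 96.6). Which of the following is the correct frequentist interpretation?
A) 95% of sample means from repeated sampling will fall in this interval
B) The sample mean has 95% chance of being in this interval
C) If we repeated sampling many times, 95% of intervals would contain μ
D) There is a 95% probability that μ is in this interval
C

A) Wrong — coverage applies to intervals containing μ, not to future x̄ values.
B) Wrong — x̄ is observed and sits in the interval by construction.
C) Correct — this is the frequentist long-run coverage interpretation.
D) Wrong — μ is fixed; the randomness lives in the interval, not in μ.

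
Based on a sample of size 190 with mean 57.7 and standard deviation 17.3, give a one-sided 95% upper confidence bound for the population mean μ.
μ ≤ 59.77

Upper bound (one-sided):
t* = 1.653 (one-sided for 95%)
Upper bound = x̄ + t* · s/√n = 57.7 + 1.653 · 17.3/√190 = 59.77

We are 95% confident that μ ≤ 59.77.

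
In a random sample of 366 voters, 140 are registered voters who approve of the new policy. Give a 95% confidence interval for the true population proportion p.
(0.333, 0.432)

Proportion CI:
p̂ = 140/366 = 0.38251
SE = √(p̂(1-p̂)/n) = √(0.38251 · 0.61749 / 366) = 0.02540

z* = 1.960
Margin = z* · SE = 1.960 · 0.02540 = 0.0498

CI: 0.38251 ± 0.0498 = (0.333, 0.432)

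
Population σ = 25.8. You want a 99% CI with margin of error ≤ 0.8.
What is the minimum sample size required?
n ≥ 6902

For margin E ≤ 0.8:
n ≥ (z* · σ / E)²
n ≥ (2.576 · 25.8 / 0.8)²
n ≥ 6901.62

Minimum n = 6902 (rounding up)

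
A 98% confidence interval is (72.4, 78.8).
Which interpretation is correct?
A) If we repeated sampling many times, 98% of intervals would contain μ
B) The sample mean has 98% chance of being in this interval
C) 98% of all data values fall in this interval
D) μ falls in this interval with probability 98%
A

A) Correct — this is the frequentist long-run coverage interpretation.
B) Wrong — x̄ is observed and sits in the interval by construction.
C) Wrong — a CI is about the parameter μ, not individual data values.
D) Wrong — μ is fixed; the randomness lives in the interval, not in μ.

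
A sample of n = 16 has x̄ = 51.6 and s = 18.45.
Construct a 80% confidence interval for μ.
(45.41, 57.79)

t-interval (σ unknown):
df = n - 1 = 15
t* = 1.341 for 80% confidence

Margin of error = t* · s/√n = 1.341 · 18.45/√16 = 6.19

CI: (45.41, 57.79)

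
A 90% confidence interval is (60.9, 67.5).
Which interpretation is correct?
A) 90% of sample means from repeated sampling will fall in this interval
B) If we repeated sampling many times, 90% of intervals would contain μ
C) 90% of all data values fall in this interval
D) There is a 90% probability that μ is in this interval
B

A) Wrong — coverage applies to intervals containing μ, not to future x̄ values.
B) Correct — this is the frequentist long-run coverage interpretation.
C) Wrong — a CI is about the parameter μ, not individual data values.
D) Wrong — μ is fixed; the randomness lives in the interval, not in μ.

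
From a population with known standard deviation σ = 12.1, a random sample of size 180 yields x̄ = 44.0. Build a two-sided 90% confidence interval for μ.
(42.52, 45.48)

z-interval (σ known):
z* = 1.645 for 90% confidence

Margin of error = z* · σ/√n = 1.645 · 12.1/√180 = 1.48

CI: (44.0 - 1.48, 44.0 + 1.48) = (42.52, 45.48)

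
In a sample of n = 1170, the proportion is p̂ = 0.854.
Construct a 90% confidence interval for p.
(0.837, 0.871)

Proportion CI:
SE = √(p̂(1-p̂)/n) = √(0.854 · 0.146 / 1170) = 0.01032

z* = 1.645
Margin = z* · SE = 1.645 · 0.01032 = 0.0170

CI: 0.854 ± 0.0170 = (0.837, 0.871)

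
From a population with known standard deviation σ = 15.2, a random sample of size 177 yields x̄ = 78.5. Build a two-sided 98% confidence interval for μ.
(75.84, 81.16)

z-interval (σ known):
z* = 2.326 for 98% confidence

Margin of error = z* · σ/√n = 2.326 · 15.2/√177 = 2.66

CI: (78.5 - 2.66, 78.5 + 2.66) = (75.84, 81.16)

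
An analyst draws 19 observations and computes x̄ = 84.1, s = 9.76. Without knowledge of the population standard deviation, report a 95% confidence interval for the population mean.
(79.40, 88.80)

t-interval (σ unknown):
df = n - 1 = 18
t* = 2.101 for 95% confidence

Margin of error = t* · s/√n = 2.101 · 9.76/√19 = 4.70

CI: (79.40, 88.80)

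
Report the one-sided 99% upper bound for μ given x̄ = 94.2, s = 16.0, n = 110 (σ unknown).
μ ≤ 97.80

Upper bound (one-sided):
t* = 2.361 (one-sided for 99%)
Upper bound = x̄ + t* · s/√n = 94.2 + 2.361 · 16.0/√110 = 97.80

We are 99% confident that μ ≤ 97.80.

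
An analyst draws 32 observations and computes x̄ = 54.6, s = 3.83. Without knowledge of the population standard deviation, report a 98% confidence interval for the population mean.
(52.94, 56.26)

t-interval (σ unknown):
df = n - 1 = 31
t* = 2.453 for 98% confidence

Margin of error = t* · s/√n = 2.453 · 3.83/√32 = 1.66

CI: (52.94, 56.26)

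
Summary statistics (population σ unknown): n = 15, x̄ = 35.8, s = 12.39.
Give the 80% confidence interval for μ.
(31.50, 40.10)

t-interval (σ unknown):
df = n - 1 = 14
t* = 1.345 for 80% confidence

Margin of error = t* · s/√n = 1.345 · 12.39/√15 = 4.30

CI: (31.50, 40.10)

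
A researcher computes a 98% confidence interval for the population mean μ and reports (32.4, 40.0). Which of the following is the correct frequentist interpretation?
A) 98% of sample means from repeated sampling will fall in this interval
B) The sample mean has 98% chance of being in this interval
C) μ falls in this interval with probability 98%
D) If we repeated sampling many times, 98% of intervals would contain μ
D

A) Wrong — coverage applies to intervals containing μ, not to future x̄ values.
B) Wrong — x̄ is observed and sits in the interval by construction.
C) Wrong — μ is fixed; the randomness lives in the interval, not in μ.
D) Correct — this is the frequentist long-run coverage interpretation.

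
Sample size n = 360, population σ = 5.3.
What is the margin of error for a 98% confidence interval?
Margin of error = 0.65

Margin of error = z* · σ/√n
= 2.326 · 5.3/√360
= 2.326 · 5.3/18.9737
= 0.65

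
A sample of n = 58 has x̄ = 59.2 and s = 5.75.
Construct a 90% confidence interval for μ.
(57.94, 60.46)

t-interval (σ unknown):
df = n - 1 = 57
t* = 1.672 for 90% confidence

Margin of error = t* · s/√n = 1.672 · 5.75/√58 = 1.26

CI: (57.94, 60.46)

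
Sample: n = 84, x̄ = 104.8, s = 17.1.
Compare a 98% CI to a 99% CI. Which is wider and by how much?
99% CI is wider by 0.99

df = 83
98% CI: t* = 2.372, (100.37, 109.23), width = 2 · t* · s/√n = 8.85
99% CI: t* = 2.636, (99.88, 109.72), width = 2 · t* · s/√n = 9.84

The 99% CI is wider by 9.84 - 8.85 = 0.99.
Higher confidence requires a wider interval.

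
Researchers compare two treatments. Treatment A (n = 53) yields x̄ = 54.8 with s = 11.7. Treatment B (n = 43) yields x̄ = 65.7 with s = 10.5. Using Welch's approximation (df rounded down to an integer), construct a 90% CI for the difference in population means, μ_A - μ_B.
(-14.67, -7.13)

Difference: x̄₁ - x̄₂ = -10.90
SE = √(s₁²/n₁ + s₂²/n₂) = √(11.7²/53 + 10.5²/43) = 2.2687
df = 93.01 → 93 (Welch–Satterthwaite, rounded down)
t* = 1.661

CI: -10.90 ± 1.661 · 2.2687 = -10.90 ± 3.77 = (-14.67, -7.13)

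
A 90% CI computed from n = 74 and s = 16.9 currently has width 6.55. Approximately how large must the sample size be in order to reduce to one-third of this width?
n ≈ 666

CI width ∝ 1/√n
To reduce width by factor 3, need √n to grow by 3 → need 3² = 9 times as many samples.

Current: n = 74, width = 6.55
New: n = 666, width ≈ 2.16

Width reduced by factor of 6.55/2.16 = 3.03.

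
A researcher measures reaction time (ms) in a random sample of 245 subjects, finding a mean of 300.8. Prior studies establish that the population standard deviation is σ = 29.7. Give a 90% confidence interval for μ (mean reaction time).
(297.68, 303.92)

z-interval (σ known):
z* = 1.645 for 90% confidence

Margin of error = z* · σ/√n = 1.645 · 29.7/√245 = 3.12

CI: (300.8 - 3.12, 300.8 + 3.12) = (297.68, 303.92)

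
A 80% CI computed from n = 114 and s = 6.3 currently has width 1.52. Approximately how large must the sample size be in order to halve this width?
n ≈ 456

CI width ∝ 1/√n
To reduce width by factor 2, need √n to grow by 2 → need 2² = 4 times as many samples.

Current: n = 114, width = 1.52
New: n = 456, width ≈ 0.76

Width reduced by factor of 1.52/0.76 = 2.00.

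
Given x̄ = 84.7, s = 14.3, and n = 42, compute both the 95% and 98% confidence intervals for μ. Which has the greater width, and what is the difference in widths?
98% CI is wider by 1.77

df = 41
95% CI: t* = 2.020, (80.24, 89.16), width = 2 · t* · s/√n = 8.91
98% CI: t* = 2.421, (79.36, 90.04), width = 2 · t* · s/√n = 10.68

The 98% CI is wider by 10.68 - 8.91 = 1.77.
Higher confidence requires a wider interval.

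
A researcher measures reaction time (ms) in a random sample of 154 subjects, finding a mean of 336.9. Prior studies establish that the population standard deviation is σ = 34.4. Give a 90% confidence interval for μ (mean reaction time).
(332.34, 341.46)

z-interval (σ known):
z* = 1.645 for 90% confidence

Margin of error = z* · σ/√n = 1.645 · 34.4/√154 = 4.56

CI: (336.9 - 4.56, 336.9 + 4.56) = (332.34, 341.46)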